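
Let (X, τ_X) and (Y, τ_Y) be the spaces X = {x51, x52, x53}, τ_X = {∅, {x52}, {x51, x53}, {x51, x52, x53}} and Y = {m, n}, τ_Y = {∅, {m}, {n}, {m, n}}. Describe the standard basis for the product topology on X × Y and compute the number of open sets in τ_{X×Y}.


Basis B = {∅ × ∅, {x52} × {m}, {x52} × {n}, {x51, x53} × {m}, {x51, x53} × {n}, {x52} × {m, n}, {x51, x52, x53} × {m}, {x51, x52, x53} × {n}, {x51, x53} × {m, n}, {x51, x52, x53} × {m, n}}; |τ_{X×Y}| = 16.

Enumerate products U × V with U ∈ τ_X, V ∈ τ_Y (deduplicated):
  ∅ × ∅ = {} (∅)
  {x52} × {m} = {(x52,m)}
  {x52} × {n} = {(x52,n)}
  {x51, x53} × {m} = {(x51,m), (x53,m)}
  {x51, x53} × {n} = {(x51,n), (x53,n)}
  {x52} × {m, n} = {(x52,m), (x52,n)}
  {x51, x52, x53} × {m} = {(x51,m), (x52,m), (x53,m)}
  {x51, x52, x53} × {n} = {(x51,n), (x52,n), (x53,n)}
  {x51, x53} × {m, n} = {(x51,m), (x51,n), (x53,m), (x53,n)}
  {x51, x52, x53} × {m, n} = {(x51,m), (x51,n), (x52,m), (x52,n), (x53,m), (x53,n)}
These 10 distinct sets form the basis B.
Close under arbitrary unions to get τ_{X×Y}; counting gives |τ_{X×Y}| = 16.


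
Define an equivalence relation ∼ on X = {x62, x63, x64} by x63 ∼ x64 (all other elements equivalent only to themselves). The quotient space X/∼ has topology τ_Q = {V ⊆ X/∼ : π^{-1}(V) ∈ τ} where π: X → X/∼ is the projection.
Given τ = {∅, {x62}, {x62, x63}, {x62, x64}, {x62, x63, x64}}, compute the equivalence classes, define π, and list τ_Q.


X/∼ = {[x62], [x63=x64]}; |τ_Q| = 3.

Equivalence classes: [x62], [x63=x64].
Quotient map π: X → X/∼ sends x62 ↦ [x62], x63 ↦ [x63=x64], x64 ↦ [x63=x64].
For each subset V ⊆ X/∼, compute π^{-1}(V) ⊆ X and check whether π^{-1}(V) ∈ τ. V is open in τ_Q iff π^{-1}(V) ∈ τ.
  V = {}: π^{-1}(V) = ∅ ∈ τ ✓.
  V = {[x62]}: π^{-1}(V) = {x62} ∈ τ ✓.
  V = {[x63=x64]}: π^{-1}(V) = {x63, x64} ∉ τ ✗.
  V = {[x62], [x63=x64]}: π^{-1}(V) = {x62, x63, x64} ∈ τ ✓.
Open sets in the quotient: τ_Q = {{}, {[x62]}, {[x62], [x63=x64]}} (3 elements).


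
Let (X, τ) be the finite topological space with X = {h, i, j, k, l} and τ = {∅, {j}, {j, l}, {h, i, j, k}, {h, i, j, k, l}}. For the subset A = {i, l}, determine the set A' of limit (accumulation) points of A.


A' = {h, k}

For each x ∈ X, list the open sets U ∈ τ with x ∈ U, then check whether U ∩ (A ∖ {x}) ≠ ∅ for every such U.
  x = h: opens ∋ x are {h, i, j, k}, {h, i, j, k, l}; each meets A ∖ {h}, so x IS a limit point.
  x = i: open {h, i, j, k} ∋ x has {h, i, j, k} ∩ (A ∖ {i}) = ∅, so x is NOT a limit point.
  x = j: open {j} ∋ x has {j} ∩ (A ∖ {j}) = ∅, so x is NOT a limit point.
  x = k: opens ∋ x are {h, i, j, k}, {h, i, j, k, l}; each meets A ∖ {k}, so x IS a limit point.
  x = l: open {j, l} ∋ x has {j, l} ∩ (A ∖ {l}) = ∅, so x is NOT a limit point.
Collecting: A' = {h, k}.


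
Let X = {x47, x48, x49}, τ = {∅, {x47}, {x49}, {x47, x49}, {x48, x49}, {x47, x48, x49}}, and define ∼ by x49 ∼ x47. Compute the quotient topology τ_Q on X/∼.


X/∼ = {[x47=x49], [x48]}; |τ_Q| = 3.

Equivalence classes: [x47=x49], [x48].
Quotient map π: X → X/∼ sends x47 ↦ [x47=x49], x48 ↦ [x48], x49 ↦ [x47=x49].
For each subset V ⊆ X/∼, compute π^{-1}(V) ⊆ X and check whether π^{-1}(V) ∈ τ. V is open in τ_Q iff π^{-1}(V) ∈ τ.
  V = {}: π^{-1}(V) = ∅ ∈ τ ✓.
  V = {[x47=x49]}: π^{-1}(V) = {x47, x49} ∈ τ ✓.
  V = {[x48]}: π^{-1}(V) = {x48} ∉ τ ✗.
  V = {[x47=x49], [x48]}: π^{-1}(V) = {x47, x48, x49} ∈ τ ✓.
Open sets in the quotient: τ_Q = {{}, {[x47=x49]}, {[x47=x49], [x48]}} (3 elements).


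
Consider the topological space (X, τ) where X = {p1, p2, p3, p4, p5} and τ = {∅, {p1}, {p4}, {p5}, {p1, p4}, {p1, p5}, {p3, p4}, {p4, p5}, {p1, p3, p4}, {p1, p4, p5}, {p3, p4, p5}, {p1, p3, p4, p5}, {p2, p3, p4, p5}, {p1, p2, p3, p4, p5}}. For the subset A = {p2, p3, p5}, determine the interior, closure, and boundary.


int(A) = {p5}, cl(A) = {p2, p3, p5}, ∂A = {p2, p3}.

Closed sets in (X, τ) are complements of opens:
  closed(X, τ) = {∅, {p1}, {p2}, {p1, p2}, {p2, p3}, {p2, p5}, {p1, p2, p3}, {p1, p2, p5}, {p2, p3, p4}, {p2, p3, p5}, {p1, p2, p3, p4}, {p1, p2, p3, p5}, {p2, p3, p4, p5}, {p1, p2, p3, p4, p5}}.
int(A) = ⋃ {U ∈ τ : U ⊆ A}. Opens contained in A: ∅, {p5}.
Taking the union of these: int(A) = {p5}.
cl(A) = ⋂ {C closed : A ⊆ C}. Closed sets containing A: {p2, p3, p5}, {p1, p2, p3, p5}, {p2, p3, p4, p5}, {p1, p2, p3, p4, p5}.
Intersecting these: cl(A) = {p2, p3, p5}.
∂A = cl(A) ∖ int(A) = {p2, p3, p5} ∖ {p5} = {p2, p3}.


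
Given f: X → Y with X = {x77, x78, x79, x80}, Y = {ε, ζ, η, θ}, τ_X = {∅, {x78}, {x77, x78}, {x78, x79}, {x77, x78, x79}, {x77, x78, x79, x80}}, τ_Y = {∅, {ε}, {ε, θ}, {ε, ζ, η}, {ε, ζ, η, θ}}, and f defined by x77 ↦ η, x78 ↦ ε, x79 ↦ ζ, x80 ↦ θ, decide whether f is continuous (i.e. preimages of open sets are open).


f is NOT continuous.

Compute f^{-1}(U) for each U ∈ τ_Y:
  U = ∅: f^{-1}(U) = ∅ ∈ τ_X ✓.
  U = {ε}: f^{-1}(U) = {x78} ∈ τ_X ✓.
  U = {ε, θ}: f^{-1}(U) = {x78, x80} ∉ τ_X ✗.
  U = {ε, ζ, η}: f^{-1}(U) = {x77, x78, x79} ∈ τ_X ✓.
  U = {ε, ζ, η, θ}: f^{-1}(U) = {x77, x78, x79, x80} ∈ τ_X ✓.
Found U = {ε, θ} with f^{-1}(U) = {x78, x80} not in τ_X. Therefore f is NOT continuous.


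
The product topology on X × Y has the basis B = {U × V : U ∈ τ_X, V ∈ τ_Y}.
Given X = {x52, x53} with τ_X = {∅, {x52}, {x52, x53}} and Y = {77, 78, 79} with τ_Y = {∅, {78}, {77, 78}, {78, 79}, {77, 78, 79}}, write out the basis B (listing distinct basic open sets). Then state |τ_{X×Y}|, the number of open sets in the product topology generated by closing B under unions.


Basis B = {∅ × ∅, {x52} × {78}, {x52} × {77, 78}, {x52} × {78, 79}, {x52, x53} × {78}, {x52} × {77, 78, 79}, {x52, x53} × {77, 78}, {x52, x53} × {78, 79}, {x52, x53} × {77, 78, 79}}; |τ_{X×Y}| = 14.

Enumerate products U × V with U ∈ τ_X, V ∈ τ_Y (deduplicated):
  ∅ × ∅ = {} (∅)
  {x52} × {78} = {(x52,78)}
  {x52} × {77, 78} = {(x52,77), (x52,78)}
  {x52} × {78, 79} = {(x52,78), (x52,79)}
  {x52, x53} × {78} = {(x52,78), (x53,78)}
  {x52} × {77, 78, 79} = {(x52,77), (x52,78), (x52,79)}
  {x52, x53} × {77, 78} = {(x52,77), (x52,78), (x53,77), (x53,78)}
  {x52, x53} × {78, 79} = {(x52,78), (x52,79), (x53,78), (x53,79)}
  {x52, x53} × {77, 78, 79} = {(x52,77), (x52,78), (x52,79), (x53,77), (x53,78), (x53,79)}
These 9 distinct sets form the basis B.
Close under arbitrary unions to get τ_{X×Y}; counting gives |τ_{X×Y}| = 14.


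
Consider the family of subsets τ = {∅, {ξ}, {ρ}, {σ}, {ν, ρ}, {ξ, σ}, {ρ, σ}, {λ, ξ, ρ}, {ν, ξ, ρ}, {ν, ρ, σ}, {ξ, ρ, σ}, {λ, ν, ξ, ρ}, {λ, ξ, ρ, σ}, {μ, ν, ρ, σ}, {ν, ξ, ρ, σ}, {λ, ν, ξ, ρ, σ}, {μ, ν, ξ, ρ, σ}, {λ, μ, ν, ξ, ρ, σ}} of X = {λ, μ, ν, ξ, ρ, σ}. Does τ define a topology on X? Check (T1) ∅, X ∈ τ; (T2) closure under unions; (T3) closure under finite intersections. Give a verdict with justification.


τ is NOT a topology on X.

Axiom (T1): ∅ ∈ τ? Yes; X ∈ τ? Yes.
Axiom (T2/T3): check pairwise unions and intersections of members of τ.
Counterexample for (T2): {ξ} ∪ {ρ} = {ξ, ρ} ∉ τ. Therefore τ is NOT a topology.


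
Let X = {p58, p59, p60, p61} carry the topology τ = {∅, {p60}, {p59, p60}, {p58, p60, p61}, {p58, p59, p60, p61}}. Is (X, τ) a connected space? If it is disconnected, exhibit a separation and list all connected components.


(X, τ) is connected.

Find clopen sets (U ∈ τ with X ∖ U ∈ τ):
  U = ∅, X ∖ U = {p58, p59, p60, p61} — both open, so U is clopen.
  U = {p58, p59, p60, p61}, X ∖ U = ∅ — both open, so U is clopen.
Only trivial clopens (∅ and X) exist, so (X, τ) is connected.
Compute connected components by grouping points that agree on all clopens:
  component: {p58, p59, p60, p61}


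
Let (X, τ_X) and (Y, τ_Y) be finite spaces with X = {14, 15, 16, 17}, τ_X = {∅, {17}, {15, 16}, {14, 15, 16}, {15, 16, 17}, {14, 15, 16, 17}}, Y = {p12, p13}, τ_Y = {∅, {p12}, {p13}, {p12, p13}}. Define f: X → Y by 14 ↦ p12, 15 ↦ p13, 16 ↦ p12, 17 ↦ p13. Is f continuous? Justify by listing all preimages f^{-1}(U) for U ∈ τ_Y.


f is NOT continuous.

Compute f^{-1}(U) for each U ∈ τ_Y:
  U = ∅: f^{-1}(U) = ∅ ∈ τ_X ✓.
  U = {p12}: f^{-1}(U) = {14, 16} ∉ τ_X ✗.
  U = {p13}: f^{-1}(U) = {15, 17} ∉ τ_X ✗.
  U = {p12, p13}: f^{-1}(U) = {14, 15, 16, 17} ∈ τ_X ✓.
Found U = {p12} with f^{-1}(U) = {14, 16} not in τ_X. Therefore f is NOT continuous.


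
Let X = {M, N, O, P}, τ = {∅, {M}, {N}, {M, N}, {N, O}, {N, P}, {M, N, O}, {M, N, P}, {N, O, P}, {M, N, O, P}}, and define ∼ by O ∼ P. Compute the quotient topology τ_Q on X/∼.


X/∼ = {[M], [N], [O=P]}; |τ_Q| = 6.

Equivalence classes: [M], [N], [O=P].
Quotient map π: X → X/∼ sends M ↦ [M], N ↦ [N], O ↦ [O=P], P ↦ [O=P].
For each subset V ⊆ X/∼, compute π^{-1}(V) ⊆ X and check whether π^{-1}(V) ∈ τ. V is open in τ_Q iff π^{-1}(V) ∈ τ.
  V = {}: π^{-1}(V) = ∅ ∈ τ ✓.
  V = {[M]}: π^{-1}(V) = {M} ∈ τ ✓.
  V = {[N]}: π^{-1}(V) = {N} ∈ τ ✓.
  V = {[M], [N]}: π^{-1}(V) = {M, N} ∈ τ ✓.
  V = {[O=P]}: π^{-1}(V) = {O, P} ∉ τ ✗.
  V = {[M], [O=P]}: π^{-1}(V) = {M, O, P} ∉ τ ✗.
  V = {[N], [O=P]}: π^{-1}(V) = {N, O, P} ∈ τ ✓.
  V = {[M], [N], [O=P]}: π^{-1}(V) = {M, N, O, P} ∈ τ ✓.
Open sets in the quotient: τ_Q = {{}, {[M]}, {[N]}, {[M], [N]}, {[N], [O=P]}, {[M], [N], [O=P]}} (6 elements).


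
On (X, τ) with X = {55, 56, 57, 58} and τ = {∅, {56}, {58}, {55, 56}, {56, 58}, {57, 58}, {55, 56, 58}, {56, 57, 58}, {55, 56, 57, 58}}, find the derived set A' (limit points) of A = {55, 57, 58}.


A' = {57}

For each x ∈ X, list the open sets U ∈ τ with x ∈ U, then check whether U ∩ (A ∖ {x}) ≠ ∅ for every such U.
  x = 55: open {55, 56} ∋ x has {55, 56} ∩ (A ∖ {55}) = ∅, so x is NOT a limit point.
  x = 56: open {56} ∋ x has {56} ∩ (A ∖ {56}) = ∅, so x is NOT a limit point.
  x = 57: opens ∋ x are {57, 58}, {56, 57, 58}, {55, 56, 57, 58}; each meets A ∖ {57}, so x IS a limit point.
  x = 58: open {58} ∋ x has {58} ∩ (A ∖ {58}) = ∅, so x is NOT a limit point.
Collecting: A' = {57}.


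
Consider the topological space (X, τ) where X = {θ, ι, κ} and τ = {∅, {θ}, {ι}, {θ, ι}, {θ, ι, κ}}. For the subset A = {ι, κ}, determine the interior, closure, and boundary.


int(A) = {ι}, cl(A) = {ι, κ}, ∂A = {κ}.

Closed sets in (X, τ) are complements of opens:
  closed(X, τ) = {∅, {κ}, {θ, κ}, {ι, κ}, {θ, ι, κ}}.
int(A) = ⋃ {U ∈ τ : U ⊆ A}. Opens contained in A: ∅, {ι}.
Taking the union of these: int(A) = {ι}.
cl(A) = ⋂ {C closed : A ⊆ C}. Closed sets containing A: {ι, κ}, {θ, ι, κ}.
Intersecting these: cl(A) = {ι, κ}.
∂A = cl(A) ∖ int(A) = {ι, κ} ∖ {ι} = {κ}.


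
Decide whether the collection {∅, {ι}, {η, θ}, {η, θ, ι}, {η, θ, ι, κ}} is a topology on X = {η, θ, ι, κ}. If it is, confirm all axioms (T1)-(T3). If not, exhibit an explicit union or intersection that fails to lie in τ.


τ IS a topology on X.

Axiom (T1): ∅ ∈ τ? Yes; X ∈ τ? Yes.
Axiom (T2/T3): check pairwise unions and intersections of members of τ.
All pairwise intersections and unions checked — each lies in τ. Therefore τ satisfies (T1), (T2), (T3): it IS a topology on X.


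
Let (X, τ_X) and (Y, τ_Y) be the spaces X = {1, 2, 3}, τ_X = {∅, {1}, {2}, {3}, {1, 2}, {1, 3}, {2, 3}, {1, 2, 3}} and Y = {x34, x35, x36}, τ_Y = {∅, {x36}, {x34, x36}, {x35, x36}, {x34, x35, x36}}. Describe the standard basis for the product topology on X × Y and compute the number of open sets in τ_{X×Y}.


Basis B = {∅ × ∅, {1} × {x36}, {2} × {x36}, {3} × {x36}, {1} × {x34, x36}, {1} × {x35, x36}, {1, 2} × {x36}, {1, 3} × {x36}, {2} × {x34, x36}, {2} × {x35, x36}, {2, 3} × {x36}, {3} × {x34, x36}, {3} × {x35, x36}, {1} × {x34, x35, x36}, {1, 2, 3} × {x36}, {2} × {x34, x35, x36}, {3} × {x34, x35, x36}, {1, 2} × {x34, x36}, {1, 3} × {x34, x36}, {1, 2} × {x35, x36}, {1, 3} × {x35, x36}, {2, 3} × {x34, x36}, {2, 3} × {x35, x36}, {1, 2} × {x34, x35, x36}, {1, 3} × {x34, x35, x36}, {1, 2, 3} × {x34, x36}, {1, 2, 3} × {x35, x36}, {2, 3} × {x34, x35, x36}, {1, 2, 3} × {x34, x35, x36}}; |τ_{X×Y}| = 125.

Enumerate products U × V with U ∈ τ_X, V ∈ τ_Y (deduplicated):
  ∅ × ∅ = {} (∅)
  {1} × {x36} = {(1,x36)}
  {2} × {x36} = {(2,x36)}
  {3} × {x36} = {(3,x36)}
  {1} × {x34, x36} = {(1,x34), (1,x36)}
  {1} × {x35, x36} = {(1,x35), (1,x36)}
  {1, 2} × {x36} = {(1,x36), (2,x36)}
  {1, 3} × {x36} = {(1,x36), (3,x36)}
  {2} × {x34, x36} = {(2,x34), (2,x36)}
  {2} × {x35, x36} = {(2,x35), (2,x36)}
  {2, 3} × {x36} = {(2,x36), (3,x36)}
  {3} × {x34, x36} = {(3,x34), (3,x36)}
  {3} × {x35, x36} = {(3,x35), (3,x36)}
  {1} × {x34, x35, x36} = {(1,x34), (1,x35), (1,x36)}
  {1, 2, 3} × {x36} = {(1,x36), (2,x36), (3,x36)}
  {2} × {x34, x35, x36} = {(2,x34), (2,x35), (2,x36)}
  {3} × {x34, x35, x36} = {(3,x34), (3,x35), (3,x36)}
  {1, 2} × {x34, x36} = {(1,x34), (1,x36), (2,x34), (2,x36)}
  {1, 3} × {x34, x36} = {(1,x34), (1,x36), (3,x34), (3,x36)}
  {1, 2} × {x35, x36} = {(1,x35), (1,x36), (2,x35), (2,x36)}
  {1, 3} × {x35, x36} = {(1,x35), (1,x36), (3,x35), (3,x36)}
  {2, 3} × {x34, x36} = {(2,x34), (2,x36), (3,x34), (3,x36)}
  {2, 3} × {x35, x36} = {(2,x35), (2,x36), (3,x35), (3,x36)}
  {1, 2} × {x34, x35, x36} = {(1,x34), (1,x35), (1,x36), (2,x34), (2,x35), (2,x36)}
  {1, 3} × {x34, x35, x36} = {(1,x34), (1,x35), (1,x36), (3,x34), (3,x35), (3,x36)}
  {1, 2, 3} × {x34, x36} = {(1,x34), (1,x36), (2,x34), (2,x36), (3,x34), (3,x36)}
  {1, 2, 3} × {x35, x36} = {(1,x35), (1,x36), (2,x35), (2,x36), (3,x35), (3,x36)}
  {2, 3} × {x34, x35, x36} = {(2,x34), (2,x35), (2,x36), (3,x34), (3,x35), (3,x36)}
  {1, 2, 3} × {x34, x35, x36} = {(1,x34), (1,x35), (1,x36), (2,x34), (2,x35), (2,x36), (3,x34), (3,x35), (3,x36)}
These 29 distinct sets form the basis B.
Close under arbitrary unions to get τ_{X×Y}; counting gives |τ_{X×Y}| = 125.


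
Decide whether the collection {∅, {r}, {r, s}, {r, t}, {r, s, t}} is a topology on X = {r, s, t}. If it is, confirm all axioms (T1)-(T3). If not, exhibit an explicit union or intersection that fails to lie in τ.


τ IS a topology on X.

Axiom (T1): ∅ ∈ τ? Yes; X ∈ τ? Yes.
Axiom (T2/T3): check pairwise unions and intersections of members of τ.
All pairwise intersections and unions checked — each lies in τ. Therefore τ satisfies (T1), (T2), (T3): it IS a topology on X.


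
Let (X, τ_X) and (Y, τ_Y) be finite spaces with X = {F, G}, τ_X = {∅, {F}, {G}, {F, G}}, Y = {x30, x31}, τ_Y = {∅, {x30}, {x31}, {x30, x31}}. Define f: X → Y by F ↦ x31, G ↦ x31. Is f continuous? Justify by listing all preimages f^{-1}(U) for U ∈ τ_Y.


f IS continuous.

Compute f^{-1}(U) for each U ∈ τ_Y:
  U = ∅: f^{-1}(U) = ∅ ∈ τ_X ✓.
  U = {x30}: f^{-1}(U) = ∅ ∈ τ_X ✓.
  U = {x31}: f^{-1}(U) = {F, G} ∈ τ_X ✓.
  U = {x30, x31}: f^{-1}(U) = {F, G} ∈ τ_X ✓.
Every preimage lies in τ_X, so f IS continuous.


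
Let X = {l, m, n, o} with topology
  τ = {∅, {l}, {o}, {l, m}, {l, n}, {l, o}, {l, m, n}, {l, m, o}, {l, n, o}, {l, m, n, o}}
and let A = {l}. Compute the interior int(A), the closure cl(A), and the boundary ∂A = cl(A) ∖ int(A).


int(A) = {l}, cl(A) = {l, m, n}, ∂A = {m, n}.

Closed sets in (X, τ) are complements of opens:
  closed(X, τ) = {∅, {m}, {n}, {o}, {m, n}, {m, o}, {n, o}, {l, m, n}, {m, n, o}, {l, m, n, o}}.
int(A) = ⋃ {U ∈ τ : U ⊆ A}. Opens contained in A: ∅, {l}.
Taking the union of these: int(A) = {l}.
cl(A) = ⋂ {C closed : A ⊆ C}. Closed sets containing A: {l, m, n}, {l, m, n, o}.
Intersecting these: cl(A) = {l, m, n}.
∂A = cl(A) ∖ int(A) = {l, m, n} ∖ {l} = {m, n}.


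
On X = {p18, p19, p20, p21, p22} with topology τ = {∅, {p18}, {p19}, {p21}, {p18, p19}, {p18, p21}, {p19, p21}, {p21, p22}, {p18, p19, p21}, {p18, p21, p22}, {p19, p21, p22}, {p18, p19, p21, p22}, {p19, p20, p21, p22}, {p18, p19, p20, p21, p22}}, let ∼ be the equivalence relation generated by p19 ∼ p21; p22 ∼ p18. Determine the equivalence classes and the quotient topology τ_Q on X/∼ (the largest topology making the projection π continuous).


X/∼ = {[p18=p22], [p19=p21], [p20]}; |τ_Q| = 4.

Equivalence classes: [p18=p22], [p19=p21], [p20].
Quotient map π: X → X/∼ sends p18 ↦ [p18=p22], p19 ↦ [p19=p21], p20 ↦ [p20], p21 ↦ [p19=p21], p22 ↦ [p18=p22].
For each subset V ⊆ X/∼, compute π^{-1}(V) ⊆ X and check whether π^{-1}(V) ∈ τ. V is open in τ_Q iff π^{-1}(V) ∈ τ.
  V = {}: π^{-1}(V) = ∅ ∈ τ ✓.
  V = {[p18=p22]}: π^{-1}(V) = {p18, p22} ∉ τ ✗.
  V = {[p19=p21]}: π^{-1}(V) = {p19, p21} ∈ τ ✓.
  V = {[p18=p22], [p19=p21]}: π^{-1}(V) = {p18, p19, p21, p22} ∈ τ ✓.
  V = {[p20]}: π^{-1}(V) = {p20} ∉ τ ✗.
  V = {[p18=p22], [p20]}: π^{-1}(V) = {p18, p20, p22} ∉ τ ✗.
  V = {[p19=p21], [p20]}: π^{-1}(V) = {p19, p20, p21} ∉ τ ✗.
  V = {[p18=p22], [p19=p21], [p20]}: π^{-1}(V) = {p18, p19, p20, p21, p22} ∈ τ ✓.
Open sets in the quotient: τ_Q = {{}, {[p19=p21]}, {[p18=p22], [p19=p21]}, {[p18=p22], [p19=p21], [p20]}} (4 elements).


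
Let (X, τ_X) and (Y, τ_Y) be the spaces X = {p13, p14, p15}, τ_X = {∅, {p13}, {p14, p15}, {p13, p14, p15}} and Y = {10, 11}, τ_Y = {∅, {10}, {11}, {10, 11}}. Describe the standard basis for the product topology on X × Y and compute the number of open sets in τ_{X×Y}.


Basis B = {∅ × ∅, {p13} × {10}, {p13} × {11}, {p13} × {10, 11}, {p14, p15} × {10}, {p14, p15} × {11}, {p13, p14, p15} × {10}, {p13, p14, p15} × {11}, {p14, p15} × {10, 11}, {p13, p14, p15} × {10, 11}}; |τ_{X×Y}| = 16.

Enumerate products U × V with U ∈ τ_X, V ∈ τ_Y (deduplicated):
  ∅ × ∅ = {} (∅)
  {p13} × {10} = {(p13,10)}
  {p13} × {11} = {(p13,11)}
  {p13} × {10, 11} = {(p13,10), (p13,11)}
  {p14, p15} × {10} = {(p14,10), (p15,10)}
  {p14, p15} × {11} = {(p14,11), (p15,11)}
  {p13, p14, p15} × {10} = {(p13,10), (p14,10), (p15,10)}
  {p13, p14, p15} × {11} = {(p13,11), (p14,11), (p15,11)}
  {p14, p15} × {10, 11} = {(p14,10), (p14,11), (p15,10), (p15,11)}
  {p13, p14, p15} × {10, 11} = {(p13,10), (p13,11), (p14,10), (p14,11), (p15,10), (p15,11)}
These 10 distinct sets form the basis B.
Close under arbitrary unions to get τ_{X×Y}; counting gives |τ_{X×Y}| = 16.


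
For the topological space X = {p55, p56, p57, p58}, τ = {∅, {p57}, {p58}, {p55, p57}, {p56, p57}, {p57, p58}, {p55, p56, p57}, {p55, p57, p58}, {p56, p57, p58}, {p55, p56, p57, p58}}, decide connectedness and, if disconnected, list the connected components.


(X, τ) is disconnected; components = [{p58}, {p55, p56, p57}].

Find clopen sets (U ∈ τ with X ∖ U ∈ τ):
  U = ∅, X ∖ U = {p55, p56, p57, p58} — both open, so U is clopen.
  U = {p58}, X ∖ U = {p55, p56, p57} — both open, so U is clopen.
  U = {p55, p56, p57}, X ∖ U = {p58} — both open, so U is clopen.
  U = {p55, p56, p57, p58}, X ∖ U = ∅ — both open, so U is clopen.
Nontrivial clopen(s) exist: e.g. {p55, p56, p57}. So (X, τ) is disconnected.
Compute connected components by grouping points that agree on all clopens:
  component: {p58}
  component: {p55, p56, p57}


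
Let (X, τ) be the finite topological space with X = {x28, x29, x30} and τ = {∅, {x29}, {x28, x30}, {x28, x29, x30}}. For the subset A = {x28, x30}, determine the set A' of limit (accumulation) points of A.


A' = {x28, x30}

For each x ∈ X, list the open sets U ∈ τ with x ∈ U, then check whether U ∩ (A ∖ {x}) ≠ ∅ for every such U.
  x = x28: opens ∋ x are {x28, x30}, {x28, x29, x30}; each meets A ∖ {x28}, so x IS a limit point.
  x = x29: open {x29} ∋ x has {x29} ∩ (A ∖ {x29}) = ∅, so x is NOT a limit point.
  x = x30: opens ∋ x are {x28, x30}, {x28, x29, x30}; each meets A ∖ {x30}, so x IS a limit point.
Collecting: A' = {x28, x30}.


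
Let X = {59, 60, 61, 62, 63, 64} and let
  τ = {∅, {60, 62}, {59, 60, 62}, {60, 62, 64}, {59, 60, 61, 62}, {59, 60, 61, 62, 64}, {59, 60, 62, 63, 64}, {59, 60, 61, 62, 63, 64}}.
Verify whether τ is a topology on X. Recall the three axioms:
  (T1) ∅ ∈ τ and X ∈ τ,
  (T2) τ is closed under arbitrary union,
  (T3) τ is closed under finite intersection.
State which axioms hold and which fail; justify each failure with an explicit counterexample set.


τ is NOT a topology on X.

Axiom (T1): ∅ ∈ τ? Yes; X ∈ τ? Yes.
Axiom (T2/T3): check pairwise unions and intersections of members of τ.
Counterexample for (T2): {59, 60, 62} ∪ {60, 62, 64} = {59, 60, 62, 64} ∉ τ. Therefore τ is NOT a topology.


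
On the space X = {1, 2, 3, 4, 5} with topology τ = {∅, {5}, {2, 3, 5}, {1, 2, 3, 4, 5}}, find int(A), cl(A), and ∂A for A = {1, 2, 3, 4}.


int(A) = ∅, cl(A) = {1, 2, 3, 4}, ∂A = {1, 2, 3, 4}.

Closed sets in (X, τ) are complements of opens:
  closed(X, τ) = {∅, {1, 4}, {1, 2, 3, 4}, {1, 2, 3, 4, 5}}.
int(A) = ⋃ {U ∈ τ : U ⊆ A}. Opens contained in A: ∅.
Taking the union of these: int(A) = ∅.
cl(A) = ⋂ {C closed : A ⊆ C}. Closed sets containing A: {1, 2, 3, 4}, {1, 2, 3, 4, 5}.
Intersecting these: cl(A) = {1, 2, 3, 4}.
∂A = cl(A) ∖ int(A) = {1, 2, 3, 4} ∖ ∅ = {1, 2, 3, 4}.


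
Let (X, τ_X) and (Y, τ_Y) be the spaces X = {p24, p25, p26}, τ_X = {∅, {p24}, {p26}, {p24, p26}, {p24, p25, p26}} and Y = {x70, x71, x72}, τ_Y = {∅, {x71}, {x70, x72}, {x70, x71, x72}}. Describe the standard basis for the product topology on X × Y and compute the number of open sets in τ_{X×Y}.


Basis B = {∅ × ∅, {p24} × {x71}, {p26} × {x71}, {p24} × {x70, x72}, {p24, p26} × {x71}, {p26} × {x70, x72}, {p24} × {x70, x71, x72}, {p24, p25, p26} × {x71}, {p26} × {x70, x71, x72}, {p24, p26} × {x70, x72}, {p24, p26} × {x70, x71, x72}, {p24, p25, p26} × {x70, x72}, {p24, p25, p26} × {x70, x71, x72}}; |τ_{X×Y}| = 25.

Enumerate products U × V with U ∈ τ_X, V ∈ τ_Y (deduplicated):
  ∅ × ∅ = {} (∅)
  {p24} × {x71} = {(p24,x71)}
  {p26} × {x71} = {(p26,x71)}
  {p24} × {x70, x72} = {(p24,x70), (p24,x72)}
  {p24, p26} × {x71} = {(p24,x71), (p26,x71)}
  {p26} × {x70, x72} = {(p26,x70), (p26,x72)}
  {p24} × {x70, x71, x72} = {(p24,x70), (p24,x71), (p24,x72)}
  {p24, p25, p26} × {x71} = {(p24,x71), (p25,x71), (p26,x71)}
  {p26} × {x70, x71, x72} = {(p26,x70), (p26,x71), (p26,x72)}
  {p24, p26} × {x70, x72} = {(p24,x70), (p24,x72), (p26,x70), (p26,x72)}
  {p24, p26} × {x70, x71, x72} = {(p24,x70), (p24,x71), (p24,x72), (p26,x70), (p26,x71), (p26,x72)}
  {p24, p25, p26} × {x70, x72} = {(p24,x70), (p24,x72), (p25,x70), (p25,x72), (p26,x70), (p26,x72)}
  {p24, p25, p26} × {x70, x71, x72} = {(p24,x70), (p24,x71), (p24,x72), (p25,x70), (p25,x71), (p25,x72), (p26,x70), (p26,x71), (p26,x72)}
These 13 distinct sets form the basis B.
Close under arbitrary unions to get τ_{X×Y}; counting gives |τ_{X×Y}| = 25.


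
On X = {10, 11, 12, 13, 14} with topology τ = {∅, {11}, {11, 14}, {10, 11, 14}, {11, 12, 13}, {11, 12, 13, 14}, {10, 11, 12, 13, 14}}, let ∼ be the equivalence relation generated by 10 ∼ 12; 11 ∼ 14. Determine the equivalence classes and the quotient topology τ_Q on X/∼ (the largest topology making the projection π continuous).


X/∼ = {[10=12], [11=14], [13]}; |τ_Q| = 3.

Equivalence classes: [10=12], [11=14], [13].
Quotient map π: X → X/∼ sends 10 ↦ [10=12], 11 ↦ [11=14], 12 ↦ [10=12], 13 ↦ [13], 14 ↦ [11=14].
For each subset V ⊆ X/∼, compute π^{-1}(V) ⊆ X and check whether π^{-1}(V) ∈ τ. V is open in τ_Q iff π^{-1}(V) ∈ τ.
  V = {}: π^{-1}(V) = ∅ ∈ τ ✓.
  V = {[10=12]}: π^{-1}(V) = {10, 12} ∉ τ ✗.
  V = {[11=14]}: π^{-1}(V) = {11, 14} ∈ τ ✓.
  V = {[10=12], [11=14]}: π^{-1}(V) = {10, 11, 12, 14} ∉ τ ✗.
  V = {[13]}: π^{-1}(V) = {13} ∉ τ ✗.
  V = {[10=12], [13]}: π^{-1}(V) = {10, 12, 13} ∉ τ ✗.
  V = {[11=14], [13]}: π^{-1}(V) = {11, 13, 14} ∉ τ ✗.
  V = {[10=12], [11=14], [13]}: π^{-1}(V) = {10, 11, 12, 13, 14} ∈ τ ✓.
Open sets in the quotient: τ_Q = {{}, {[11=14]}, {[10=12], [11=14], [13]}} (3 elements).


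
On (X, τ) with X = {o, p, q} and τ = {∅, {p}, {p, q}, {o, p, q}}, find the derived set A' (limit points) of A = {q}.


A' = {o}

For each x ∈ X, list the open sets U ∈ τ with x ∈ U, then check whether U ∩ (A ∖ {x}) ≠ ∅ for every such U.
  x = o: opens ∋ x are {o, p, q}; each meets A ∖ {o}, so x IS a limit point.
  x = p: open {p} ∋ x has {p} ∩ (A ∖ {p}) = ∅, so x is NOT a limit point.
  x = q: open {p, q} ∋ x has {p, q} ∩ (A ∖ {q}) = ∅, so x is NOT a limit point.
Collecting: A' = {o}.


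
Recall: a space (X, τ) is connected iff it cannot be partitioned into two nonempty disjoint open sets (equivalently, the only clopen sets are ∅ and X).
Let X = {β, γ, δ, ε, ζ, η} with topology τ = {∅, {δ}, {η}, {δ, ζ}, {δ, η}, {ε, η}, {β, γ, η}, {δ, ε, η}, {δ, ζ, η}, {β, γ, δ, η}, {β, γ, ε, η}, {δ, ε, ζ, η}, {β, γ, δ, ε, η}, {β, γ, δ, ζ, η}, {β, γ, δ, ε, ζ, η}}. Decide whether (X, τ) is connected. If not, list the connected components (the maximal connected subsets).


(X, τ) is disconnected; components = [{δ, ζ}, {β, γ, ε, η}].

Find clopen sets (U ∈ τ with X ∖ U ∈ τ):
  U = ∅, X ∖ U = {β, γ, δ, ε, ζ, η} — both open, so U is clopen.
  U = {δ, ζ}, X ∖ U = {β, γ, ε, η} — both open, so U is clopen.
  U = {β, γ, ε, η}, X ∖ U = {δ, ζ} — both open, so U is clopen.
  U = {β, γ, δ, ε, ζ, η}, X ∖ U = ∅ — both open, so U is clopen.
Nontrivial clopen(s) exist: e.g. {δ, ζ}. So (X, τ) is disconnected.
Compute connected components by grouping points that agree on all clopens:
  component: {δ, ζ}
  component: {β, γ, ε, η}


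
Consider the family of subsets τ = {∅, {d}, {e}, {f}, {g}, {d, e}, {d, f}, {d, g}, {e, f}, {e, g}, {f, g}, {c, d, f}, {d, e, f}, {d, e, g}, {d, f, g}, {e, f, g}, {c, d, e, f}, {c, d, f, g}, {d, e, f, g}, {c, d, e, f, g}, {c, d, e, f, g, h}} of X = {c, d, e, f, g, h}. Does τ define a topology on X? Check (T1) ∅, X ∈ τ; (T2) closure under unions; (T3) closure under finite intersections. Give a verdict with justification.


τ IS a topology on X.

Axiom (T1): ∅ ∈ τ? Yes; X ∈ τ? Yes.
Axiom (T2/T3): check pairwise unions and intersections of members of τ.
All pairwise intersections and unions checked — each lies in τ. Therefore τ satisfies (T1), (T2), (T3): it IS a topology on X.


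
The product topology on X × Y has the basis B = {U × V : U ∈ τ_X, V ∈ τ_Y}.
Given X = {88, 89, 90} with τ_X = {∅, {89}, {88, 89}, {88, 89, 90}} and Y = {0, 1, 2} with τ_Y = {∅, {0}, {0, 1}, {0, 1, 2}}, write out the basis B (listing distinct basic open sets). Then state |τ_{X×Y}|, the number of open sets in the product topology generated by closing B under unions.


Basis B = {∅ × ∅, {89} × {0}, {88, 89} × {0}, {89} × {0, 1}, {88, 89, 90} × {0}, {89} × {0, 1, 2}, {88, 89} × {0, 1}, {88, 89} × {0, 1, 2}, {88, 89, 90} × {0, 1}, {88, 89, 90} × {0, 1, 2}}; |τ_{X×Y}| = 20.

Enumerate products U × V with U ∈ τ_X, V ∈ τ_Y (deduplicated):
  ∅ × ∅ = {} (∅)
  {89} × {0} = {(89,0)}
  {88, 89} × {0} = {(88,0), (89,0)}
  {89} × {0, 1} = {(89,0), (89,1)}
  {88, 89, 90} × {0} = {(88,0), (89,0), (90,0)}
  {89} × {0, 1, 2} = {(89,0), (89,1), (89,2)}
  {88, 89} × {0, 1} = {(88,0), (88,1), (89,0), (89,1)}
  {88, 89} × {0, 1, 2} = {(88,0), (88,1), (88,2), (89,0), (89,1), (89,2)}
  {88, 89, 90} × {0, 1} = {(88,0), (88,1), (89,0), (89,1), (90,0), (90,1)}
  {88, 89, 90} × {0, 1, 2} = {(88,0), (88,1), (88,2), (89,0), (89,1), (89,2), (90,0), (90,1), (90,2)}
These 10 distinct sets form the basis B.
Close under arbitrary unions to get τ_{X×Y}; counting gives |τ_{X×Y}| = 20.


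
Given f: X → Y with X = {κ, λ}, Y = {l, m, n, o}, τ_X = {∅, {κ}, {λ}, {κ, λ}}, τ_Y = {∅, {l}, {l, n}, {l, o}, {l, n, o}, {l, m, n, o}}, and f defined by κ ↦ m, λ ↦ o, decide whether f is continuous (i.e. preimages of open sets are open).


f IS continuous.

Compute f^{-1}(U) for each U ∈ τ_Y:
  U = ∅: f^{-1}(U) = ∅ ∈ τ_X ✓.
  U = {l}: f^{-1}(U) = ∅ ∈ τ_X ✓.
  U = {l, n}: f^{-1}(U) = ∅ ∈ τ_X ✓.
  U = {l, o}: f^{-1}(U) = {λ} ∈ τ_X ✓.
  U = {l, n, o}: f^{-1}(U) = {λ} ∈ τ_X ✓.
  U = {l, m, n, o}: f^{-1}(U) = {κ, λ} ∈ τ_X ✓.
Every preimage lies in τ_X, so f IS continuous.


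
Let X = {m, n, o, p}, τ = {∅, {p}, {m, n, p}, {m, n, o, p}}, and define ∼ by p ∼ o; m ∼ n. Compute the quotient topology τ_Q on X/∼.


X/∼ = {[m=n], [o=p]}; |τ_Q| = 2.

Equivalence classes: [m=n], [o=p].
Quotient map π: X → X/∼ sends m ↦ [m=n], n ↦ [m=n], o ↦ [o=p], p ↦ [o=p].
For each subset V ⊆ X/∼, compute π^{-1}(V) ⊆ X and check whether π^{-1}(V) ∈ τ. V is open in τ_Q iff π^{-1}(V) ∈ τ.
  V = {}: π^{-1}(V) = ∅ ∈ τ ✓.
  V = {[m=n]}: π^{-1}(V) = {m, n} ∉ τ ✗.
  V = {[o=p]}: π^{-1}(V) = {o, p} ∉ τ ✗.
  V = {[m=n], [o=p]}: π^{-1}(V) = {m, n, o, p} ∈ τ ✓.
Open sets in the quotient: τ_Q = {{}, {[m=n], [o=p]}} (2 elements).


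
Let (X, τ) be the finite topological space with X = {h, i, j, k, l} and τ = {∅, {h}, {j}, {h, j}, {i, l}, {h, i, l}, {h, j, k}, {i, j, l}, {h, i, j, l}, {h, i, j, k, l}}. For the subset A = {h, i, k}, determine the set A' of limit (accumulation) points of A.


A' = {k, l}

For each x ∈ X, list the open sets U ∈ τ with x ∈ U, then check whether U ∩ (A ∖ {x}) ≠ ∅ for every such U.
  x = h: open {h} ∋ x has {h} ∩ (A ∖ {h}) = ∅, so x is NOT a limit point.
  x = i: open {i, l} ∋ x has {i, l} ∩ (A ∖ {i}) = ∅, so x is NOT a limit point.
  x = j: open {j} ∋ x has {j} ∩ (A ∖ {j}) = ∅, so x is NOT a limit point.
  x = k: opens ∋ x are {h, j, k}, {h, i, j, k, l}; each meets A ∖ {k}, so x IS a limit point.
  x = l: opens ∋ x are {i, l}, {h, i, l}, {i, j, l}, {h, i, j, l}, {h, i, j, k, l}; each meets A ∖ {l}, so x IS a limit point.
Collecting: A' = {k, l}.


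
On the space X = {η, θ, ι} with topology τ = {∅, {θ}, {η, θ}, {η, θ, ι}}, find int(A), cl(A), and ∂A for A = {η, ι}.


int(A) = ∅, cl(A) = {η, ι}, ∂A = {η, ι}.

Closed sets in (X, τ) are complements of opens:
  closed(X, τ) = {∅, {ι}, {η, ι}, {η, θ, ι}}.
int(A) = ⋃ {U ∈ τ : U ⊆ A}. Opens contained in A: ∅.
Taking the union of these: int(A) = ∅.
cl(A) = ⋂ {C closed : A ⊆ C}. Closed sets containing A: {η, ι}, {η, θ, ι}.
Intersecting these: cl(A) = {η, ι}.
∂A = cl(A) ∖ int(A) = {η, ι} ∖ ∅ = {η, ι}.


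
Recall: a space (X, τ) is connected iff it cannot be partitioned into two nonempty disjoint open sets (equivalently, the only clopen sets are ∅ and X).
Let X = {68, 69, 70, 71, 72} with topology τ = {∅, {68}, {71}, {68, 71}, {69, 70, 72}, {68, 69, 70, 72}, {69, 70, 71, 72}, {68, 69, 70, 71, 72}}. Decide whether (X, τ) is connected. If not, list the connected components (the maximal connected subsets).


(X, τ) is disconnected; components = [{68}, {71}, {69, 70, 72}].

Find clopen sets (U ∈ τ with X ∖ U ∈ τ):
  U = ∅, X ∖ U = {68, 69, 70, 71, 72} — both open, so U is clopen.
  U = {68}, X ∖ U = {69, 70, 71, 72} — both open, so U is clopen.
  U = {71}, X ∖ U = {68, 69, 70, 72} — both open, so U is clopen.
  U = {68, 71}, X ∖ U = {69, 70, 72} — both open, so U is clopen.
  U = {69, 70, 72}, X ∖ U = {68, 71} — both open, so U is clopen.
  U = {68, 69, 70, 72}, X ∖ U = {71} — both open, so U is clopen.
  U = {69, 70, 71, 72}, X ∖ U = {68} — both open, so U is clopen.
  U = {68, 69, 70, 71, 72}, X ∖ U = ∅ — both open, so U is clopen.
Nontrivial clopen(s) exist: e.g. {69, 70, 71, 72}. So (X, τ) is disconnected.
Compute connected components by grouping points that agree on all clopens:
  component: {68}
  component: {71}
  component: {69, 70, 72}


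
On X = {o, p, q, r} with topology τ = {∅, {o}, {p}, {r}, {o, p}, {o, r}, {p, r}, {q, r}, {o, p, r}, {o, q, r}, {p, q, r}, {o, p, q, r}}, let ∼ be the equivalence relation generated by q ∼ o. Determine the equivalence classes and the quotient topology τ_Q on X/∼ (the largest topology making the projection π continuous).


X/∼ = {[o=q], [p], [r]}; |τ_Q| = 6.

Equivalence classes: [o=q], [p], [r].
Quotient map π: X → X/∼ sends o ↦ [o=q], p ↦ [p], q ↦ [o=q], r ↦ [r].
For each subset V ⊆ X/∼, compute π^{-1}(V) ⊆ X and check whether π^{-1}(V) ∈ τ. V is open in τ_Q iff π^{-1}(V) ∈ τ.
  V = {}: π^{-1}(V) = ∅ ∈ τ ✓.
  V = {[o=q]}: π^{-1}(V) = {o, q} ∉ τ ✗.
  V = {[p]}: π^{-1}(V) = {p} ∈ τ ✓.
  V = {[o=q], [p]}: π^{-1}(V) = {o, p, q} ∉ τ ✗.
  V = {[r]}: π^{-1}(V) = {r} ∈ τ ✓.
  V = {[o=q], [r]}: π^{-1}(V) = {o, q, r} ∈ τ ✓.
  V = {[p], [r]}: π^{-1}(V) = {p, r} ∈ τ ✓.
  V = {[o=q], [p], [r]}: π^{-1}(V) = {o, p, q, r} ∈ τ ✓.
Open sets in the quotient: τ_Q = {{}, {[p]}, {[r]}, {[o=q], [r]}, {[p], [r]}, {[o=q], [p], [r]}} (6 elements).


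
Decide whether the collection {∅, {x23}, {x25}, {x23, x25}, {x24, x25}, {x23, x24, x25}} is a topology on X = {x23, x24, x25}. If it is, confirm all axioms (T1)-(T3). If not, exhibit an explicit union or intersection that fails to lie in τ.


τ IS a topology on X.

Axiom (T1): ∅ ∈ τ? Yes; X ∈ τ? Yes.
Axiom (T2/T3): check pairwise unions and intersections of members of τ.
All pairwise intersections and unions checked — each lies in τ. Therefore τ satisfies (T1), (T2), (T3): it IS a topology on X.


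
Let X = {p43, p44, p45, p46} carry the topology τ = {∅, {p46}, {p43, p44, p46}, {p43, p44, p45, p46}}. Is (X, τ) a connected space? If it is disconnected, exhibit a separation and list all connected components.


(X, τ) is connected.

Find clopen sets (U ∈ τ with X ∖ U ∈ τ):
  U = ∅, X ∖ U = {p43, p44, p45, p46} — both open, so U is clopen.
  U = {p43, p44, p45, p46}, X ∖ U = ∅ — both open, so U is clopen.
Only trivial clopens (∅ and X) exist, so (X, τ) is connected.
Compute connected components by grouping points that agree on all clopens:
  component: {p43, p44, p45, p46}


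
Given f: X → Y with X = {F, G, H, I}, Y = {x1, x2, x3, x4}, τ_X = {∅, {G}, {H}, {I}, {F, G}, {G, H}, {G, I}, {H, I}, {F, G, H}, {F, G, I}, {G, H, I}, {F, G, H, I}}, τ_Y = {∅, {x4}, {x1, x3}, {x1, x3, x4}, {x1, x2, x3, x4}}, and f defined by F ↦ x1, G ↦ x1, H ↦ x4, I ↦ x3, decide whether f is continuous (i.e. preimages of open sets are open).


f IS continuous.

Compute f^{-1}(U) for each U ∈ τ_Y:
  U = ∅: f^{-1}(U) = ∅ ∈ τ_X ✓.
  U = {x4}: f^{-1}(U) = {H} ∈ τ_X ✓.
  U = {x1, x3}: f^{-1}(U) = {F, G, I} ∈ τ_X ✓.
  U = {x1, x3, x4}: f^{-1}(U) = {F, G, H, I} ∈ τ_X ✓.
  U = {x1, x2, x3, x4}: f^{-1}(U) = {F, G, H, I} ∈ τ_X ✓.
Every preimage lies in τ_X, so f IS continuous.


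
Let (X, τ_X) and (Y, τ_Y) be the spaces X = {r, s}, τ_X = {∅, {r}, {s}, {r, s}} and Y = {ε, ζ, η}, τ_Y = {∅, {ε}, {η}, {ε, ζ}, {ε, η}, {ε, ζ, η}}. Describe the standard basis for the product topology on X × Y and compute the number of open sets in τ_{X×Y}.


Basis B = {∅ × ∅, {r} × {ε}, {r} × {η}, {s} × {ε}, {s} × {η}, {r} × {ε, ζ}, {r} × {ε, η}, {r, s} × {ε}, {r, s} × {η}, {s} × {ε, ζ}, {s} × {ε, η}, {r} × {ε, ζ, η}, {s} × {ε, ζ, η}, {r, s} × {ε, ζ}, {r, s} × {ε, η}, {r, s} × {ε, ζ, η}}; |τ_{X×Y}| = 36.

Enumerate products U × V with U ∈ τ_X, V ∈ τ_Y (deduplicated):
  ∅ × ∅ = {} (∅)
  {r} × {ε} = {(r,ε)}
  {r} × {η} = {(r,η)}
  {s} × {ε} = {(s,ε)}
  {s} × {η} = {(s,η)}
  {r} × {ε, ζ} = {(r,ε), (r,ζ)}
  {r} × {ε, η} = {(r,ε), (r,η)}
  {r, s} × {ε} = {(r,ε), (s,ε)}
  {r, s} × {η} = {(r,η), (s,η)}
  {s} × {ε, ζ} = {(s,ε), (s,ζ)}
  {s} × {ε, η} = {(s,ε), (s,η)}
  {r} × {ε, ζ, η} = {(r,ε), (r,ζ), (r,η)}
  {s} × {ε, ζ, η} = {(s,ε), (s,ζ), (s,η)}
  {r, s} × {ε, ζ} = {(r,ε), (r,ζ), (s,ε), (s,ζ)}
  {r, s} × {ε, η} = {(r,ε), (r,η), (s,ε), (s,η)}
  {r, s} × {ε, ζ, η} = {(r,ε), (r,ζ), (r,η), (s,ε), (s,ζ), (s,η)}
These 16 distinct sets form the basis B.
Close under arbitrary unions to get τ_{X×Y}; counting gives |τ_{X×Y}| = 36.


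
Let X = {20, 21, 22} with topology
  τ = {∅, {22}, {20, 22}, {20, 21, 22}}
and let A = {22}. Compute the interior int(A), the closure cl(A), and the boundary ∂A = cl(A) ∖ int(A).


int(A) = {22}, cl(A) = {20, 21, 22}, ∂A = {20, 21}.

Closed sets in (X, τ) are complements of opens:
  closed(X, τ) = {∅, {21}, {20, 21}, {20, 21, 22}}.
int(A) = ⋃ {U ∈ τ : U ⊆ A}. Opens contained in A: ∅, {22}.
Taking the union of these: int(A) = {22}.
cl(A) = ⋂ {C closed : A ⊆ C}. Closed sets containing A: {20, 21, 22}.
Intersecting these: cl(A) = {20, 21, 22}.
∂A = cl(A) ∖ int(A) = {20, 21, 22} ∖ {22} = {20, 21}.


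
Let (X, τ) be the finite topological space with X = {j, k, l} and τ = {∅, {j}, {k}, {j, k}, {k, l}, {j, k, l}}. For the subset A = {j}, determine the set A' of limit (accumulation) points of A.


A' = ∅

For each x ∈ X, list the open sets U ∈ τ with x ∈ U, then check whether U ∩ (A ∖ {x}) ≠ ∅ for every such U.
  x = j: open {j} ∋ x has {j} ∩ (A ∖ {j}) = ∅, so x is NOT a limit point.
  x = k: open {k} ∋ x has {k} ∩ (A ∖ {k}) = ∅, so x is NOT a limit point.
  x = l: open {k, l} ∋ x has {k, l} ∩ (A ∖ {l}) = ∅, so x is NOT a limit point.
Collecting: A' = ∅.


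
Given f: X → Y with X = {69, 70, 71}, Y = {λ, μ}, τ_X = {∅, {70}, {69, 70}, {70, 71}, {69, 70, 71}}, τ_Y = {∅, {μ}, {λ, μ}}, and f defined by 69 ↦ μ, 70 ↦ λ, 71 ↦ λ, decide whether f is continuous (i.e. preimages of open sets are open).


f is NOT continuous.

Compute f^{-1}(U) for each U ∈ τ_Y:
  U = ∅: f^{-1}(U) = ∅ ∈ τ_X ✓.
  U = {μ}: f^{-1}(U) = {69} ∉ τ_X ✗.
  U = {λ, μ}: f^{-1}(U) = {69, 70, 71} ∈ τ_X ✓.
Found U = {μ} with f^{-1}(U) = {69} not in τ_X. Therefore f is NOT continuous.


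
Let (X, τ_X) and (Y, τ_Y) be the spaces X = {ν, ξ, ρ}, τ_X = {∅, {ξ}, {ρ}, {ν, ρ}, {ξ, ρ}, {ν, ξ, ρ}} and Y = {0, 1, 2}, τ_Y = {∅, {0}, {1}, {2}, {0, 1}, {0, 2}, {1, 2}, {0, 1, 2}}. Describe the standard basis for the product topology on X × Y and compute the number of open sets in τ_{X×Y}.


Basis B = {∅ × ∅, {ξ} × {0}, {ξ} × {1}, {ξ} × {2}, {ρ} × {0}, {ρ} × {1}, {ρ} × {2}, {ν, ρ} × {0}, {ν, ρ} × {1}, {ν, ρ} × {2}, {ξ} × {0, 1}, {ξ} × {0, 2}, {ξ, ρ} × {0}, {ξ} × {1, 2}, {ξ, ρ} × {1}, {ξ, ρ} × {2}, {ρ} × {0, 1}, {ρ} × {0, 2}, {ρ} × {1, 2}, {ν, ξ, ρ} × {0}, {ν, ξ, ρ} × {1}, {ν, ξ, ρ} × {2}, {ξ} × {0, 1, 2}, {ρ} × {0, 1, 2}, {ν, ρ} × {0, 1}, {ν, ρ} × {0, 2}, {ν, ρ} × {1, 2}, {ξ, ρ} × {0, 1}, {ξ, ρ} × {0, 2}, {ξ, ρ} × {1, 2}, {ν, ρ} × {0, 1, 2}, {ν, ξ, ρ} × {0, 1}, {ν, ξ, ρ} × {0, 2}, {ν, ξ, ρ} × {1, 2}, {ξ, ρ} × {0, 1, 2}, {ν, ξ, ρ} × {0, 1, 2}}; |τ_{X×Y}| = 216.

Enumerate products U × V with U ∈ τ_X, V ∈ τ_Y (deduplicated):
  ∅ × ∅ = {} (∅)
  {ξ} × {0} = {(ξ,0)}
  {ξ} × {1} = {(ξ,1)}
  {ξ} × {2} = {(ξ,2)}
  {ρ} × {0} = {(ρ,0)}
  {ρ} × {1} = {(ρ,1)}
  {ρ} × {2} = {(ρ,2)}
  {ν, ρ} × {0} = {(ν,0), (ρ,0)}
  {ν, ρ} × {1} = {(ν,1), (ρ,1)}
  {ν, ρ} × {2} = {(ν,2), (ρ,2)}
  {ξ} × {0, 1} = {(ξ,0), (ξ,1)}
  {ξ} × {0, 2} = {(ξ,0), (ξ,2)}
  {ξ, ρ} × {0} = {(ξ,0), (ρ,0)}
  {ξ} × {1, 2} = {(ξ,1), (ξ,2)}
  {ξ, ρ} × {1} = {(ξ,1), (ρ,1)}
  {ξ, ρ} × {2} = {(ξ,2), (ρ,2)}
  {ρ} × {0, 1} = {(ρ,0), (ρ,1)}
  {ρ} × {0, 2} = {(ρ,0), (ρ,2)}
  {ρ} × {1, 2} = {(ρ,1), (ρ,2)}
  {ν, ξ, ρ} × {0} = {(ν,0), (ξ,0), (ρ,0)}
  {ν, ξ, ρ} × {1} = {(ν,1), (ξ,1), (ρ,1)}
  {ν, ξ, ρ} × {2} = {(ν,2), (ξ,2), (ρ,2)}
  {ξ} × {0, 1, 2} = {(ξ,0), (ξ,1), (ξ,2)}
  {ρ} × {0, 1, 2} = {(ρ,0), (ρ,1), (ρ,2)}
  {ν, ρ} × {0, 1} = {(ν,0), (ν,1), (ρ,0), (ρ,1)}
  {ν, ρ} × {0, 2} = {(ν,0), (ν,2), (ρ,0), (ρ,2)}
  {ν, ρ} × {1, 2} = {(ν,1), (ν,2), (ρ,1), (ρ,2)}
  {ξ, ρ} × {0, 1} = {(ξ,0), (ξ,1), (ρ,0), (ρ,1)}
  {ξ, ρ} × {0, 2} = {(ξ,0), (ξ,2), (ρ,0), (ρ,2)}
  {ξ, ρ} × {1, 2} = {(ξ,1), (ξ,2), (ρ,1), (ρ,2)}
  {ν, ρ} × {0, 1, 2} = {(ν,0), (ν,1), (ν,2), (ρ,0), (ρ,1), (ρ,2)}
  {ν, ξ, ρ} × {0, 1} = {(ν,0), (ν,1), (ξ,0), (ξ,1), (ρ,0), (ρ,1)}
  {ν, ξ, ρ} × {0, 2} = {(ν,0), (ν,2), (ξ,0), (ξ,2), (ρ,0), (ρ,2)}
  {ν, ξ, ρ} × {1, 2} = {(ν,1), (ν,2), (ξ,1), (ξ,2), (ρ,1), (ρ,2)}
  {ξ, ρ} × {0, 1, 2} = {(ξ,0), (ξ,1), (ξ,2), (ρ,0), (ρ,1), (ρ,2)}
  {ν, ξ, ρ} × {0, 1, 2} = {(ν,0), (ν,1), (ν,2), (ξ,0), (ξ,1), (ξ,2), (ρ,0), (ρ,1), (ρ,2)}
These 36 distinct sets form the basis B.
Close under arbitrary unions to get τ_{X×Y}; counting gives |τ_{X×Y}| = 216.
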